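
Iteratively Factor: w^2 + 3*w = (w + 3)*(w)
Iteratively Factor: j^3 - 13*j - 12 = (j - 4)*(j^2 + 4*j + 3) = (j - 4)*(j + 3)*(j + 1)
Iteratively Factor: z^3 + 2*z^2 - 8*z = (z - 2)*(z^2 + 4*z) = z*(z - 2)*(z + 4)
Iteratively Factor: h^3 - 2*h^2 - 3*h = (h + 1)*(h^2 - 3*h) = (h - 3)*(h + 1)*(h)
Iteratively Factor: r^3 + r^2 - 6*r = (r)*(r^2 + r - 6) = r*(r - 2)*(r + 3)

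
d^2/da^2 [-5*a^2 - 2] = -10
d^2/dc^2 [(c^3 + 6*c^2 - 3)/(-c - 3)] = 2*(-c^3 - 9*c^2 - 27*c - 51)/(c^3 + 9*c^2 + 27*c + 27)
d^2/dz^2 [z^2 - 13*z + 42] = 2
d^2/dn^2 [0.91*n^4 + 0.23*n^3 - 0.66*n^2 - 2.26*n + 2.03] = 10.92*n^2 + 1.38*n - 1.32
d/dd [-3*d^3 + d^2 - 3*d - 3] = -9*d^2 + 2*d - 3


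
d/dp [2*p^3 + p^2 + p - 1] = 6*p^2 + 2*p + 1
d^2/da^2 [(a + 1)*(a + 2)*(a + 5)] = 6*a + 16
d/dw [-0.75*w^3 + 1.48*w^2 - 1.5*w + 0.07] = -2.25*w^2 + 2.96*w - 1.5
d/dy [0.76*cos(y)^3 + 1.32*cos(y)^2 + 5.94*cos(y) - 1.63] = (2.28*sin(y)^2 - 2.64*cos(y) - 8.22)*sin(y)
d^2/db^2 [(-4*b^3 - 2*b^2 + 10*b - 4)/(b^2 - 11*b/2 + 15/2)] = 16*(-92*b^3 + 528*b^2 - 834*b + 209)/(8*b^6 - 132*b^5 + 906*b^4 - 3311*b^3 + 6795*b^2 - 7425*b + 3375)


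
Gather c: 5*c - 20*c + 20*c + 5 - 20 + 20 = 5*c + 5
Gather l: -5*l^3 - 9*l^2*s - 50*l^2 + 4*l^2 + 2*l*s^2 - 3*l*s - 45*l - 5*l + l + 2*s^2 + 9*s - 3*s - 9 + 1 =-5*l^3 + l^2*(-9*s - 46) + l*(2*s^2 - 3*s - 49) + 2*s^2 + 6*s - 8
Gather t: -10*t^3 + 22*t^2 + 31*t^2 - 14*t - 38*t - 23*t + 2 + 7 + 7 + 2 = -10*t^3 + 53*t^2 - 75*t + 18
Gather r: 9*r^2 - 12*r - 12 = 9*r^2 - 12*r - 12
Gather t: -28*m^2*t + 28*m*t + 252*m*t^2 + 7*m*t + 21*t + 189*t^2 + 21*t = t^2*(252*m + 189) + t*(-28*m^2 + 35*m + 42)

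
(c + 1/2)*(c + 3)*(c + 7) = c^3 + 21*c^2/2 + 26*c + 21/2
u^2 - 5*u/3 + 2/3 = (u - 1)*(u - 2/3)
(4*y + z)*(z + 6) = 4*y*z + 24*y + z^2 + 6*z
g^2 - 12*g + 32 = (g - 8)*(g - 4)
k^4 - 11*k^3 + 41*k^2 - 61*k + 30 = (k - 5)*(k - 3)*(k - 2)*(k - 1)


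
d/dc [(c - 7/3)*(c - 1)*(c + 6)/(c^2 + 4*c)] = (c^4 + 8*c^3 + 85*c^2/3 - 28*c - 56)/(c^2*(c^2 + 8*c + 16))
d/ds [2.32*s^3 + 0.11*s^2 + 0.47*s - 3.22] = 6.96*s^2 + 0.22*s + 0.47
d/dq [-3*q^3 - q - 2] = -9*q^2 - 1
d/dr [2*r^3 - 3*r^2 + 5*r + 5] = 6*r^2 - 6*r + 5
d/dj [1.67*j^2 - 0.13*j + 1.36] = 3.34*j - 0.13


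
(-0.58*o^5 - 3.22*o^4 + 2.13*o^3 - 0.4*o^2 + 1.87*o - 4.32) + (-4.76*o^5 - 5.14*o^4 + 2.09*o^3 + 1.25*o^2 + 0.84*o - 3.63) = -5.34*o^5 - 8.36*o^4 + 4.22*o^3 + 0.85*o^2 + 2.71*o - 7.95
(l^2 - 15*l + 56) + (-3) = l^2 - 15*l + 53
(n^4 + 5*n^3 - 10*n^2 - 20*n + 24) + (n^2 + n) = n^4 + 5*n^3 - 9*n^2 - 19*n + 24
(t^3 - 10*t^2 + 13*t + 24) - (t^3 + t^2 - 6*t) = -11*t^2 + 19*t + 24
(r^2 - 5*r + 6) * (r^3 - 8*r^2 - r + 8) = r^5 - 13*r^4 + 45*r^3 - 35*r^2 - 46*r + 48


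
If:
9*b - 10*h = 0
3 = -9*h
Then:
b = -10/27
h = -1/3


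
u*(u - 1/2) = u^2 - u/2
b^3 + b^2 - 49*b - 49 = (b - 7)*(b + 1)*(b + 7)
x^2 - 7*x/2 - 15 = (x - 6)*(x + 5/2)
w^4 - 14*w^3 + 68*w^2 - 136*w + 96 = (w - 6)*(w - 4)*(w - 2)^2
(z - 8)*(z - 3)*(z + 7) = z^3 - 4*z^2 - 53*z + 168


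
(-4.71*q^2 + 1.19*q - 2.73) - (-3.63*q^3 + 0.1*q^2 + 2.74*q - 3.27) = 3.63*q^3 - 4.81*q^2 - 1.55*q + 0.54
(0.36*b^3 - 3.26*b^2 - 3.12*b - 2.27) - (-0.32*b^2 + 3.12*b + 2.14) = 0.36*b^3 - 2.94*b^2 - 6.24*b - 4.41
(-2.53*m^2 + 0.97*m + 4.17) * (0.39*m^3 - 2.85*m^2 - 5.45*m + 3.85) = -0.9867*m^5 + 7.5888*m^4 + 12.6503*m^3 - 26.9115*m^2 - 18.992*m + 16.0545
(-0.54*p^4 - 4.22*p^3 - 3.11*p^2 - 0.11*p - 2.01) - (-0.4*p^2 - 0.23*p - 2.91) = -0.54*p^4 - 4.22*p^3 - 2.71*p^2 + 0.12*p + 0.9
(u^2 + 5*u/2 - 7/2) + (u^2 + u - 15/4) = 2*u^2 + 7*u/2 - 29/4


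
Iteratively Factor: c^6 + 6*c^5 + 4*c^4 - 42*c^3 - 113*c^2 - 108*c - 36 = (c + 3)*(c^5 + 3*c^4 - 5*c^3 - 27*c^2 - 32*c - 12) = (c + 1)*(c + 3)*(c^4 + 2*c^3 - 7*c^2 - 20*c - 12) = (c + 1)*(c + 2)*(c + 3)*(c^3 - 7*c - 6) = (c + 1)*(c + 2)^2*(c + 3)*(c^2 - 2*c - 3) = (c + 1)^2*(c + 2)^2*(c + 3)*(c - 3)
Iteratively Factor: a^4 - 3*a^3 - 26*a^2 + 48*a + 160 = (a - 5)*(a^3 + 2*a^2 - 16*a - 32) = (a - 5)*(a + 4)*(a^2 - 2*a - 8) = (a - 5)*(a - 4)*(a + 4)*(a + 2)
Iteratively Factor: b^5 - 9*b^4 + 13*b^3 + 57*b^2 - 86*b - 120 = (b - 5)*(b^4 - 4*b^3 - 7*b^2 + 22*b + 24) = (b - 5)*(b + 1)*(b^3 - 5*b^2 - 2*b + 24) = (b - 5)*(b - 4)*(b + 1)*(b^2 - b - 6) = (b - 5)*(b - 4)*(b - 3)*(b + 1)*(b + 2)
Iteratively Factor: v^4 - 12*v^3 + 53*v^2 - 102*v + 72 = (v - 3)*(v^3 - 9*v^2 + 26*v - 24) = (v - 3)^2*(v^2 - 6*v + 8) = (v - 3)^2*(v - 2)*(v - 4)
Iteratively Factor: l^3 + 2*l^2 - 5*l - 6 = (l + 3)*(l^2 - l - 2) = (l + 1)*(l + 3)*(l - 2)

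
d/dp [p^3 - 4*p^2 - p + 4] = 3*p^2 - 8*p - 1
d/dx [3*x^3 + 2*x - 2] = 9*x^2 + 2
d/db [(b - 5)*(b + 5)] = 2*b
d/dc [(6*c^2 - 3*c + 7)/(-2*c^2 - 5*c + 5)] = 4*(-9*c^2 + 22*c + 5)/(4*c^4 + 20*c^3 + 5*c^2 - 50*c + 25)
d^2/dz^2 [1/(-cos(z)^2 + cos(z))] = ((1 - cos(2*z))^2 + 15*cos(z)/4 + 3*cos(2*z)/2 - 3*cos(3*z)/4 - 9/2)/((cos(z) - 1)^3*cos(z)^3)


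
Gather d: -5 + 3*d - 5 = 3*d - 10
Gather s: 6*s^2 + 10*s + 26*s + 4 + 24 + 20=6*s^2 + 36*s + 48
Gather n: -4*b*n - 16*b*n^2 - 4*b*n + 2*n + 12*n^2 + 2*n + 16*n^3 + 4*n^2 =16*n^3 + n^2*(16 - 16*b) + n*(4 - 8*b)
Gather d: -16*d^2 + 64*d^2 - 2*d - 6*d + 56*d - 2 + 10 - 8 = 48*d^2 + 48*d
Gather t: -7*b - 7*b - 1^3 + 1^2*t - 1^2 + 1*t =-14*b + 2*t - 2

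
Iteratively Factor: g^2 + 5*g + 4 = (g + 4)*(g + 1)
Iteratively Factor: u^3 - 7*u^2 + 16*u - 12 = (u - 2)*(u^2 - 5*u + 6) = (u - 2)^2*(u - 3)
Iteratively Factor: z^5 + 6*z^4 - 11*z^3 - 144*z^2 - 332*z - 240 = (z - 5)*(z^4 + 11*z^3 + 44*z^2 + 76*z + 48) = (z - 5)*(z + 2)*(z^3 + 9*z^2 + 26*z + 24) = (z - 5)*(z + 2)*(z + 4)*(z^2 + 5*z + 6) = (z - 5)*(z + 2)*(z + 3)*(z + 4)*(z + 2)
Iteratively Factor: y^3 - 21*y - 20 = (y + 1)*(y^2 - y - 20) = (y - 5)*(y + 1)*(y + 4)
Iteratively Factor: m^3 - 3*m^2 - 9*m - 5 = (m + 1)*(m^2 - 4*m - 5) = (m + 1)^2*(m - 5)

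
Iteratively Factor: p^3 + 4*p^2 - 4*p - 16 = (p - 2)*(p^2 + 6*p + 8) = (p - 2)*(p + 4)*(p + 2)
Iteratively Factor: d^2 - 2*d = (d)*(d - 2)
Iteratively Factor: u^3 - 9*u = (u - 3)*(u^2 + 3*u) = u*(u - 3)*(u + 3)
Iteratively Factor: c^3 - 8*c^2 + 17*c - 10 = (c - 2)*(c^2 - 6*c + 5) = (c - 2)*(c - 1)*(c - 5)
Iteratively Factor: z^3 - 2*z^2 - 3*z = (z + 1)*(z^2 - 3*z) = (z - 3)*(z + 1)*(z)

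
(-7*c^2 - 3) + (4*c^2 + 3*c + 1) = -3*c^2 + 3*c - 2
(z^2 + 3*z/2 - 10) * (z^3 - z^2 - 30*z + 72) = z^5 + z^4/2 - 83*z^3/2 + 37*z^2 + 408*z - 720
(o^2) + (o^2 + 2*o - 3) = 2*o^2 + 2*o - 3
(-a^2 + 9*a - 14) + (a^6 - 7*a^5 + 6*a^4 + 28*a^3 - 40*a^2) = a^6 - 7*a^5 + 6*a^4 + 28*a^3 - 41*a^2 + 9*a - 14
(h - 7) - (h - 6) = -1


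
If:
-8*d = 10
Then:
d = -5/4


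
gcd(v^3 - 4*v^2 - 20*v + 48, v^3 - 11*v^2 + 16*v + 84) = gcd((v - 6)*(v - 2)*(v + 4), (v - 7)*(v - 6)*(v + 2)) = v - 6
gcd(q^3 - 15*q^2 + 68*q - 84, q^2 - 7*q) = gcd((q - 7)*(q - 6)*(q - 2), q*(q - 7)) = q - 7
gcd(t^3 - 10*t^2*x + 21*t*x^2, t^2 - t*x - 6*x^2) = -t + 3*x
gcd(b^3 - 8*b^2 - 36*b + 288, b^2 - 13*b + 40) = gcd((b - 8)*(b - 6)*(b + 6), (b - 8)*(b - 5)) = b - 8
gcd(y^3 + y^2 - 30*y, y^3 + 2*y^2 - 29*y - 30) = y^2 + y - 30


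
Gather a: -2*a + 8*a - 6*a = 0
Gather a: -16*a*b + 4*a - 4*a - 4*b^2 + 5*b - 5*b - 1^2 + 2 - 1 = -16*a*b - 4*b^2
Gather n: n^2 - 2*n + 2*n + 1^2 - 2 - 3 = n^2 - 4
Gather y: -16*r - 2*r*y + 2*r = -2*r*y - 14*r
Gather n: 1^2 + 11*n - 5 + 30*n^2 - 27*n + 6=30*n^2 - 16*n + 2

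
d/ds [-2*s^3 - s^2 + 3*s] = -6*s^2 - 2*s + 3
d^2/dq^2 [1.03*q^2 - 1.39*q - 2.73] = 2.06000000000000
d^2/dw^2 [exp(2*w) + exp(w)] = (4*exp(w) + 1)*exp(w)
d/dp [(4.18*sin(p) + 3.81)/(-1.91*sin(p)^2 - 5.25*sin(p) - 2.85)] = (7.9838*sin(p)^2 + 14.5542*sin(p) + 8.0895)*cos(p)/(3.6481*sin(p)^4 + 20.055*sin(p)^3 + 38.4495*sin(p)^2 + 29.925*sin(p) + 8.1225)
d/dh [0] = 0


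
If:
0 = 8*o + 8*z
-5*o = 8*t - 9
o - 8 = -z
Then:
No Solution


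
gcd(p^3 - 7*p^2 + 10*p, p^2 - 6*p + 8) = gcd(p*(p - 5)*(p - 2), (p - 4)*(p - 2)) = p - 2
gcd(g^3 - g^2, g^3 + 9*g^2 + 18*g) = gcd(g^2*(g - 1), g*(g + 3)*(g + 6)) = g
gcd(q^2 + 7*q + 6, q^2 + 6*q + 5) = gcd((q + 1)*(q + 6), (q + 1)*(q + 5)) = q + 1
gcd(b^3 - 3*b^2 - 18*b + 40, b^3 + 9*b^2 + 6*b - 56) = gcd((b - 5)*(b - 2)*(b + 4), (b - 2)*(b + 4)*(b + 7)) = b^2 + 2*b - 8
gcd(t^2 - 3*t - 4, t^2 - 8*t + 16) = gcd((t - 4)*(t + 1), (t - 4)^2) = t - 4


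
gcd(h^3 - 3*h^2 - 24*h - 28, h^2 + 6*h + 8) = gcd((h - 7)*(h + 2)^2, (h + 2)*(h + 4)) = h + 2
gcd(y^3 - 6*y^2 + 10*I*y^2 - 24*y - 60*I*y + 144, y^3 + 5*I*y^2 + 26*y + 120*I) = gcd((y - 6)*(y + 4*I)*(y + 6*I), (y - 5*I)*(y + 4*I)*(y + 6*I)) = y^2 + 10*I*y - 24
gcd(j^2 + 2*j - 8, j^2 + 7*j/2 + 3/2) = 1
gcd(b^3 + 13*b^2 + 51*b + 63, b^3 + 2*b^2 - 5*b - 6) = b + 3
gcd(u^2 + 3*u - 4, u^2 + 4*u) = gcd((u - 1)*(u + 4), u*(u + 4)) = u + 4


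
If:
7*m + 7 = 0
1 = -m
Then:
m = -1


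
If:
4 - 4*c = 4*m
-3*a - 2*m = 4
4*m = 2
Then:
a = -5/3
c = 1/2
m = 1/2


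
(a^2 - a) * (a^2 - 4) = a^4 - a^3 - 4*a^2 + 4*a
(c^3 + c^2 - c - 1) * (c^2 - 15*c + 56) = c^5 - 14*c^4 + 40*c^3 + 70*c^2 - 41*c - 56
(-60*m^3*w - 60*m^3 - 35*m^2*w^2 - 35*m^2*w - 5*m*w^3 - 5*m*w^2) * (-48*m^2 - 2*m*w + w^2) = 2880*m^5*w + 2880*m^5 + 1800*m^4*w^2 + 1800*m^4*w + 250*m^3*w^3 + 250*m^3*w^2 - 25*m^2*w^4 - 25*m^2*w^3 - 5*m*w^5 - 5*m*w^4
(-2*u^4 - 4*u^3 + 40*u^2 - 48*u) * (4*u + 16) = -8*u^5 - 48*u^4 + 96*u^3 + 448*u^2 - 768*u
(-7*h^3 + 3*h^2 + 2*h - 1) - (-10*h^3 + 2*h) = 3*h^3 + 3*h^2 - 1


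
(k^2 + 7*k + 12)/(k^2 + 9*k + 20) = (k + 3)/(k + 5)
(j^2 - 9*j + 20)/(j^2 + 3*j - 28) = (j - 5)/(j + 7)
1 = 1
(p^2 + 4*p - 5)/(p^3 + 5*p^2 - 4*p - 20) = (p - 1)/(p^2 - 4)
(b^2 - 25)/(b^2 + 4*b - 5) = (b - 5)/(b - 1)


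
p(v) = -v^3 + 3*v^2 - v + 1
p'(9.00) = -190.00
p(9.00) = -494.00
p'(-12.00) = -505.00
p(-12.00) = 2173.00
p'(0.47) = 1.16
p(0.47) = 1.09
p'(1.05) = 1.99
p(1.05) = 2.10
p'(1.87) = -0.27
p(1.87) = 3.08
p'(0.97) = 2.00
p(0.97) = 1.94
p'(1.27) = 1.78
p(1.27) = 2.52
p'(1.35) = 1.63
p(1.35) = 2.66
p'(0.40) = 0.92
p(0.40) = 1.02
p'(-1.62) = -18.59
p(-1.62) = 14.74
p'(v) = -3*v^2 + 6*v - 1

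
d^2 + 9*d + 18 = (d + 3)*(d + 6)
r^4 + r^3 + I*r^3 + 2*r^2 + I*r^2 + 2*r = r*(r + 1)*(r - I)*(r + 2*I)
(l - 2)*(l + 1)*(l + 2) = l^3 + l^2 - 4*l - 4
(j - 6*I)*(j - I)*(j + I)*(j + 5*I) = j^4 - I*j^3 + 31*j^2 - I*j + 30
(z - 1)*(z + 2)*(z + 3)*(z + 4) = z^4 + 8*z^3 + 17*z^2 - 2*z - 24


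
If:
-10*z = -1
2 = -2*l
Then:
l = -1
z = 1/10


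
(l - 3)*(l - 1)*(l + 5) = l^3 + l^2 - 17*l + 15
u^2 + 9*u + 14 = (u + 2)*(u + 7)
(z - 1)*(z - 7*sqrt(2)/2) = z^2 - 7*sqrt(2)*z/2 - z + 7*sqrt(2)/2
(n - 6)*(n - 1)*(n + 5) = n^3 - 2*n^2 - 29*n + 30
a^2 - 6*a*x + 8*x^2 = (a - 4*x)*(a - 2*x)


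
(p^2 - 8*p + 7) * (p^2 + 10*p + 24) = p^4 + 2*p^3 - 49*p^2 - 122*p + 168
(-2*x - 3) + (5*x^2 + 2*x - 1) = 5*x^2 - 4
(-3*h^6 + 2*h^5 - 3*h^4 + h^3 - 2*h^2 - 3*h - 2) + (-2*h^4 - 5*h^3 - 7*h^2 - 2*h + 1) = -3*h^6 + 2*h^5 - 5*h^4 - 4*h^3 - 9*h^2 - 5*h - 1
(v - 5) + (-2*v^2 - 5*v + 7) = -2*v^2 - 4*v + 2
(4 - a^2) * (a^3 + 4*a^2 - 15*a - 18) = -a^5 - 4*a^4 + 19*a^3 + 34*a^2 - 60*a - 72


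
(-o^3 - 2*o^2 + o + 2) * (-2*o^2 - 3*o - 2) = 2*o^5 + 7*o^4 + 6*o^3 - 3*o^2 - 8*o - 4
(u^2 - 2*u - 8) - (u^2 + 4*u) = -6*u - 8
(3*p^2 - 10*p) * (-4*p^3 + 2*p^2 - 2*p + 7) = -12*p^5 + 46*p^4 - 26*p^3 + 41*p^2 - 70*p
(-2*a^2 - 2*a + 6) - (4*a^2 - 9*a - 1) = -6*a^2 + 7*a + 7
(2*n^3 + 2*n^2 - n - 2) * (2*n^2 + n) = 4*n^5 + 6*n^4 - 5*n^2 - 2*n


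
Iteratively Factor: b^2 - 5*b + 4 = (b - 4)*(b - 1)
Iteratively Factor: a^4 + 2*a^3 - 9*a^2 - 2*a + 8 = (a - 2)*(a^3 + 4*a^2 - a - 4) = (a - 2)*(a + 4)*(a^2 - 1) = (a - 2)*(a - 1)*(a + 4)*(a + 1)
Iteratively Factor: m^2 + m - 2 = (m - 1)*(m + 2)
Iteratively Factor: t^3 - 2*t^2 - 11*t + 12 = (t + 3)*(t^2 - 5*t + 4) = (t - 1)*(t + 3)*(t - 4)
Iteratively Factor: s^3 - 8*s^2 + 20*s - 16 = (s - 2)*(s^2 - 6*s + 8) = (s - 2)^2*(s - 4)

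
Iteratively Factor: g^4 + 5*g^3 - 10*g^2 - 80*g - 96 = (g + 2)*(g^3 + 3*g^2 - 16*g - 48) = (g + 2)*(g + 4)*(g^2 - g - 12) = (g + 2)*(g + 3)*(g + 4)*(g - 4)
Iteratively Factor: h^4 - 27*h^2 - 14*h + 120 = (h + 4)*(h^3 - 4*h^2 - 11*h + 30) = (h - 2)*(h + 4)*(h^2 - 2*h - 15) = (h - 5)*(h - 2)*(h + 4)*(h + 3)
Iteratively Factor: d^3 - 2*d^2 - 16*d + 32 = (d - 2)*(d^2 - 16) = (d - 4)*(d - 2)*(d + 4)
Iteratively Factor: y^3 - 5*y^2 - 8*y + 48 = (y - 4)*(y^2 - y - 12) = (y - 4)^2*(y + 3)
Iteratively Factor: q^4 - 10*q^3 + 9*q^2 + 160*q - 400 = (q - 4)*(q^3 - 6*q^2 - 15*q + 100) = (q - 5)*(q - 4)*(q^2 - q - 20) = (q - 5)*(q - 4)*(q + 4)*(q - 5)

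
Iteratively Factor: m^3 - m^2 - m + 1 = (m + 1)*(m^2 - 2*m + 1) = (m - 1)*(m + 1)*(m - 1)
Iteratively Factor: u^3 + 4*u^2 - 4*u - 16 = (u - 2)*(u^2 + 6*u + 8) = (u - 2)*(u + 4)*(u + 2)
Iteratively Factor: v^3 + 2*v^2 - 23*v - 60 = (v + 4)*(v^2 - 2*v - 15) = (v - 5)*(v + 4)*(v + 3)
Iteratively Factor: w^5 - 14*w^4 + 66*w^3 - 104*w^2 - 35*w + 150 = (w - 2)*(w^4 - 12*w^3 + 42*w^2 - 20*w - 75) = (w - 2)*(w + 1)*(w^3 - 13*w^2 + 55*w - 75) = (w - 3)*(w - 2)*(w + 1)*(w^2 - 10*w + 25) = (w - 5)*(w - 3)*(w - 2)*(w + 1)*(w - 5)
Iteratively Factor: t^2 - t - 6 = (t + 2)*(t - 3)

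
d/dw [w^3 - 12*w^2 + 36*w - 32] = 3*w^2 - 24*w + 36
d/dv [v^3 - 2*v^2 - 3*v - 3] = 3*v^2 - 4*v - 3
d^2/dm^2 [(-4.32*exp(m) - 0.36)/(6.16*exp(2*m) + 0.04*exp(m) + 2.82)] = (-163.924992*exp(4*m) - 53.577216*exp(3*m) + 449.995392*exp(2*m) + 25.501248*exp(m) - 34.31376)*exp(m)/(233.744896*exp(6*m) + 4.553472*exp(5*m) + 321.049344*exp(4*m) + 4.169152*exp(3*m) + 146.973888*exp(2*m) + 0.954288*exp(m) + 22.425768)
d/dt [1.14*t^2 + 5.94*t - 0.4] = 2.28*t + 5.94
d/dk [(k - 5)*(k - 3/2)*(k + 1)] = 3*k^2 - 11*k + 1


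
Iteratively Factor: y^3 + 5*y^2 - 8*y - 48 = (y + 4)*(y^2 + y - 12) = (y - 3)*(y + 4)*(y + 4)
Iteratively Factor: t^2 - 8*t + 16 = (t - 4)*(t - 4)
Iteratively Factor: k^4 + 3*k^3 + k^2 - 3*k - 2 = (k + 1)*(k^3 + 2*k^2 - k - 2) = (k + 1)*(k + 2)*(k^2 - 1) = (k - 1)*(k + 1)*(k + 2)*(k + 1)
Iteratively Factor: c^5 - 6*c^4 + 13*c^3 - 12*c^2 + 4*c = (c - 1)*(c^4 - 5*c^3 + 8*c^2 - 4*c) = (c - 2)*(c - 1)*(c^3 - 3*c^2 + 2*c) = (c - 2)^2*(c - 1)*(c^2 - c) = c*(c - 2)^2*(c - 1)*(c - 1)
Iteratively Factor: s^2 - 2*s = (s)*(s - 2)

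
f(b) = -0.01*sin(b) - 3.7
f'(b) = -0.01*cos(b)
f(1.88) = -3.71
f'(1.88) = 0.00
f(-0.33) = -3.70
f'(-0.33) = -0.01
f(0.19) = -3.70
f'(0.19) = -0.01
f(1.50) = -3.71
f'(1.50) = -0.00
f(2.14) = -3.71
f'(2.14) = 0.01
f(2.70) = -3.70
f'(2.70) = 0.01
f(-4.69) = -3.71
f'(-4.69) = 0.00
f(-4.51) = -3.71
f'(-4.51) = 0.00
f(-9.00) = -3.70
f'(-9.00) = 0.01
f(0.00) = -3.70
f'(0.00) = -0.01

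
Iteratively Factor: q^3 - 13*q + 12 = (q + 4)*(q^2 - 4*q + 3) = (q - 3)*(q + 4)*(q - 1)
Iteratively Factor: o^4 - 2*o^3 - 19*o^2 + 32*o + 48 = (o + 4)*(o^3 - 6*o^2 + 5*o + 12) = (o - 3)*(o + 4)*(o^2 - 3*o - 4) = (o - 4)*(o - 3)*(o + 4)*(o + 1)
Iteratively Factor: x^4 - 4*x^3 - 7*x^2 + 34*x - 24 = (x + 3)*(x^3 - 7*x^2 + 14*x - 8) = (x - 4)*(x + 3)*(x^2 - 3*x + 2) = (x - 4)*(x - 1)*(x + 3)*(x - 2)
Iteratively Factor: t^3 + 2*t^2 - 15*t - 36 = (t - 4)*(t^2 + 6*t + 9) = (t - 4)*(t + 3)*(t + 3)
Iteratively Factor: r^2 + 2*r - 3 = (r + 3)*(r - 1)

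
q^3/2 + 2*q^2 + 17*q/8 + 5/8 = (q/2 + 1/2)*(q + 1/2)*(q + 5/2)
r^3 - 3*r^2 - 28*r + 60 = (r - 6)*(r - 2)*(r + 5)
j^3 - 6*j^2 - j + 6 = (j - 6)*(j - 1)*(j + 1)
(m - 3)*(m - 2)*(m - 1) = m^3 - 6*m^2 + 11*m - 6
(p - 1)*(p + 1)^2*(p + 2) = p^4 + 3*p^3 + p^2 - 3*p - 2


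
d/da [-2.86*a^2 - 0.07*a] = -5.72*a - 0.07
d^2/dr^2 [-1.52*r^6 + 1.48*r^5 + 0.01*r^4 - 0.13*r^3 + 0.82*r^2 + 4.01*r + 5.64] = -45.6*r^4 + 29.6*r^3 + 0.12*r^2 - 0.78*r + 1.64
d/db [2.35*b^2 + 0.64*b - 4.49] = 4.7*b + 0.64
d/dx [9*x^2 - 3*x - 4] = 18*x - 3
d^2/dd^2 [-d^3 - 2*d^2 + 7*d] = -6*d - 4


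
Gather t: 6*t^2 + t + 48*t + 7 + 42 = 6*t^2 + 49*t + 49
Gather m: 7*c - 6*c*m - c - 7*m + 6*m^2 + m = 6*c + 6*m^2 + m*(-6*c - 6)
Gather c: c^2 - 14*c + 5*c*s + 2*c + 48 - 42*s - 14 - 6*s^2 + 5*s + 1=c^2 + c*(5*s - 12) - 6*s^2 - 37*s + 35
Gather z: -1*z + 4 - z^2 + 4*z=-z^2 + 3*z + 4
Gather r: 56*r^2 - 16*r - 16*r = 56*r^2 - 32*r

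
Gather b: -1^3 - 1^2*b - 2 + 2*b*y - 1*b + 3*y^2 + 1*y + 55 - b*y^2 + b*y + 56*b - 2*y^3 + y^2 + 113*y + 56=b*(-y^2 + 3*y + 54) - 2*y^3 + 4*y^2 + 114*y + 108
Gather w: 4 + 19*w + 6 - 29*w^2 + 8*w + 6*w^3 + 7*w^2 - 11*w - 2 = 6*w^3 - 22*w^2 + 16*w + 8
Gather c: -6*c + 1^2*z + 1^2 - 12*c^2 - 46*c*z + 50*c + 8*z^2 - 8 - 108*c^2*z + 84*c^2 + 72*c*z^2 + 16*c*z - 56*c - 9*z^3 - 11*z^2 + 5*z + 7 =c^2*(72 - 108*z) + c*(72*z^2 - 30*z - 12) - 9*z^3 - 3*z^2 + 6*z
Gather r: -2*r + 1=1 - 2*r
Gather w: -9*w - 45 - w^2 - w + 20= -w^2 - 10*w - 25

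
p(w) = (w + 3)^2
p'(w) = 2*w + 6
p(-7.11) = 16.89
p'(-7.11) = -8.22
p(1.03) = 16.24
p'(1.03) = 8.06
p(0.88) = 15.05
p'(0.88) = 7.76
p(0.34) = 11.16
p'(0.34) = 6.68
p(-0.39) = 6.81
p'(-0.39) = 5.22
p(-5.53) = 6.40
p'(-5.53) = -5.06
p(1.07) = 16.56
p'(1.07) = 8.14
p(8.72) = 137.36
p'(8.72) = 23.44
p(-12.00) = 81.00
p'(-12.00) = -18.00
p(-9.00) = 36.00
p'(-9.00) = -12.00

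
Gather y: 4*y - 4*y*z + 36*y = y*(40 - 4*z)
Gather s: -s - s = -2*s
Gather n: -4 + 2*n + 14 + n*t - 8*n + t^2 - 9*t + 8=n*(t - 6) + t^2 - 9*t + 18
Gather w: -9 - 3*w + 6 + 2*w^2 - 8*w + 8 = 2*w^2 - 11*w + 5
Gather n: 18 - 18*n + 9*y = -18*n + 9*y + 18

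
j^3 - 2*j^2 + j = j*(j - 1)^2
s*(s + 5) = s^2 + 5*s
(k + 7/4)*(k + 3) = k^2 + 19*k/4 + 21/4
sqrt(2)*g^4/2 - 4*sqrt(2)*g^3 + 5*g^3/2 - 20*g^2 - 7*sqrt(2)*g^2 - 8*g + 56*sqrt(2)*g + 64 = (g - 8)*(g - 2*sqrt(2))*(g + 4*sqrt(2))*(sqrt(2)*g/2 + 1/2)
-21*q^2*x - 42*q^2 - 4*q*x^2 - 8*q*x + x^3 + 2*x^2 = (-7*q + x)*(3*q + x)*(x + 2)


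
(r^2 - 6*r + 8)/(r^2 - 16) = (r - 2)/(r + 4)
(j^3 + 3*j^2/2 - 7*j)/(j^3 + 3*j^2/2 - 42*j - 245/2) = j*(j - 2)/(j^2 - 2*j - 35)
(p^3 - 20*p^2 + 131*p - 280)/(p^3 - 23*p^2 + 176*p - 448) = (p - 5)/(p - 8)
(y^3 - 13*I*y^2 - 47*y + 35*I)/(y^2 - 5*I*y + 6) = (y^3 - 13*I*y^2 - 47*y + 35*I)/(y^2 - 5*I*y + 6)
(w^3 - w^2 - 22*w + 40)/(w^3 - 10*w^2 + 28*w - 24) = (w^2 + w - 20)/(w^2 - 8*w + 12)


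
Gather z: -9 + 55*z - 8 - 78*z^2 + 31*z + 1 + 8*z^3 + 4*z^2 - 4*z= 8*z^3 - 74*z^2 + 82*z - 16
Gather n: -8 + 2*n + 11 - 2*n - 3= 0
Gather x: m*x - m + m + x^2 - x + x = m*x + x^2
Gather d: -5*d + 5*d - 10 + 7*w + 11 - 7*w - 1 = 0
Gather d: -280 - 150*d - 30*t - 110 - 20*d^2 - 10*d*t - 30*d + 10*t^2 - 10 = -20*d^2 + d*(-10*t - 180) + 10*t^2 - 30*t - 400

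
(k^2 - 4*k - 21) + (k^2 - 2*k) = 2*k^2 - 6*k - 21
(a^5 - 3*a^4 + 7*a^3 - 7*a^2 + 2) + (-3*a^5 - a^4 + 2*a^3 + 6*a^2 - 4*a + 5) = -2*a^5 - 4*a^4 + 9*a^3 - a^2 - 4*a + 7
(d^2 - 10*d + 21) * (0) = 0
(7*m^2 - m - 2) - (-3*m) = 7*m^2 + 2*m - 2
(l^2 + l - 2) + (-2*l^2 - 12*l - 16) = -l^2 - 11*l - 18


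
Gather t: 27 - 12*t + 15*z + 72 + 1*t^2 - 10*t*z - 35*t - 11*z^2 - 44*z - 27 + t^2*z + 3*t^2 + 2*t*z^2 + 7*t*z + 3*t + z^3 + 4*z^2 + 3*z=t^2*(z + 4) + t*(2*z^2 - 3*z - 44) + z^3 - 7*z^2 - 26*z + 72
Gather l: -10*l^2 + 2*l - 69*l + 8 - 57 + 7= -10*l^2 - 67*l - 42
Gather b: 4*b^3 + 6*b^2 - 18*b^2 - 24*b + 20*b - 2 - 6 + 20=4*b^3 - 12*b^2 - 4*b + 12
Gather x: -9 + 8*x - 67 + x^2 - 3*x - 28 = x^2 + 5*x - 104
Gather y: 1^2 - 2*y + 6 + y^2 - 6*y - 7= y^2 - 8*y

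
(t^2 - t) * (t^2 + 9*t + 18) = t^4 + 8*t^3 + 9*t^2 - 18*t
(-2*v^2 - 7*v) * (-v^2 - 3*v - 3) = 2*v^4 + 13*v^3 + 27*v^2 + 21*v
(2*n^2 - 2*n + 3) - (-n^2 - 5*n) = 3*n^2 + 3*n + 3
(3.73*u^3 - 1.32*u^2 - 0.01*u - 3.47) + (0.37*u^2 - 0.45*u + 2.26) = 3.73*u^3 - 0.95*u^2 - 0.46*u - 1.21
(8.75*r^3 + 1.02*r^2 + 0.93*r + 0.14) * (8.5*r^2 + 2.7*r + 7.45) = 74.375*r^5 + 32.295*r^4 + 75.8465*r^3 + 11.3*r^2 + 7.3065*r + 1.043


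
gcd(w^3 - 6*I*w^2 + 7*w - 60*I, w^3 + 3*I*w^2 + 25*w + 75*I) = w^2 - 2*I*w + 15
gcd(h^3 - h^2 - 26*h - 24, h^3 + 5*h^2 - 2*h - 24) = h + 4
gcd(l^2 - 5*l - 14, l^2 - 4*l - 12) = l + 2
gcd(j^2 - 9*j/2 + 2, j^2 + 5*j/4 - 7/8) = j - 1/2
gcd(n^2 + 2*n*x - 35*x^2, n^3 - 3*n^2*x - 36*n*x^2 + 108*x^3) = 1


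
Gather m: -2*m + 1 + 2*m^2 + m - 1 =2*m^2 - m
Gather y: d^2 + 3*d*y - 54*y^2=d^2 + 3*d*y - 54*y^2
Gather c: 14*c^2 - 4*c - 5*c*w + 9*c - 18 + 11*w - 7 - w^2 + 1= 14*c^2 + c*(5 - 5*w) - w^2 + 11*w - 24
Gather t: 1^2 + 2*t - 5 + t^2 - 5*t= t^2 - 3*t - 4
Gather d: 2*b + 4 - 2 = 2*b + 2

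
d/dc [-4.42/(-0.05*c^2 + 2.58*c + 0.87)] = (11.4036 - 0.442*c)/(-0.05*c^2 + 2.58*c + 0.87)^2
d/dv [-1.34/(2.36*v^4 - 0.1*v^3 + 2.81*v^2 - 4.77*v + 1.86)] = (12.6496*v^3 - 0.402*v^2 + 7.5308*v - 6.3918)/(2.36*v^4 - 0.1*v^3 + 2.81*v^2 - 4.77*v + 1.86)^2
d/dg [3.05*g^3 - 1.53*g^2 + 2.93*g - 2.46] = 9.15*g^2 - 3.06*g + 2.93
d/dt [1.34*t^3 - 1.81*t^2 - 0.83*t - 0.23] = 4.02*t^2 - 3.62*t - 0.83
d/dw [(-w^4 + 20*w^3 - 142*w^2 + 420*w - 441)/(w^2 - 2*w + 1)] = 2*(-w^4 + 12*w^3 - 30*w^2 - 68*w + 231)/(w^3 - 3*w^2 + 3*w - 1)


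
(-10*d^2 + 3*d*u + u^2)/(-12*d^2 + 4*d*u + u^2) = (5*d + u)/(6*d + u)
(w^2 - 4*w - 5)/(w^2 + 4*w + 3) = (w - 5)/(w + 3)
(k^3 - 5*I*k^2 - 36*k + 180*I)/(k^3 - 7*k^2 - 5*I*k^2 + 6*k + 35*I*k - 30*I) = (k + 6)/(k - 1)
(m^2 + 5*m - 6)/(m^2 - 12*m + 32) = (m^2 + 5*m - 6)/(m^2 - 12*m + 32)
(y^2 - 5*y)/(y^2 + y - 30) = y/(y + 6)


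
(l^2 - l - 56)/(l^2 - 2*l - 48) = (l + 7)/(l + 6)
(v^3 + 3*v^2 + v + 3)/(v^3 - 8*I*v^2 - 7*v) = (v^2 + v*(3 + I) + 3*I)/(v*(v - 7*I))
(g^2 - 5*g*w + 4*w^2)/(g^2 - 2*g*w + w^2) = (-g + 4*w)/(-g + w)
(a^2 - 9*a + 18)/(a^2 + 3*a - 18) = (a - 6)/(a + 6)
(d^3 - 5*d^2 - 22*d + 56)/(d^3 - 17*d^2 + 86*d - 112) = (d + 4)/(d - 8)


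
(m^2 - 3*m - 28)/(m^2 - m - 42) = (m + 4)/(m + 6)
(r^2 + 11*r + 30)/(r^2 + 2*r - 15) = (r + 6)/(r - 3)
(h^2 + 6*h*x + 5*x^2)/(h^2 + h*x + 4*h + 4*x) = (h + 5*x)/(h + 4)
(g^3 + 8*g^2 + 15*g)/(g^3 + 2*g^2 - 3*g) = (g + 5)/(g - 1)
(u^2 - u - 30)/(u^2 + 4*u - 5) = (u - 6)/(u - 1)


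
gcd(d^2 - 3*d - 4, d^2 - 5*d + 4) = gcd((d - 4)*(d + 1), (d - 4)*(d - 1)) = d - 4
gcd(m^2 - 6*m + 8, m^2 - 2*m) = m - 2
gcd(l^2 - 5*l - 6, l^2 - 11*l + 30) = l - 6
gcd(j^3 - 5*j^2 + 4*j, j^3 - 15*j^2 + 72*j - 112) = j - 4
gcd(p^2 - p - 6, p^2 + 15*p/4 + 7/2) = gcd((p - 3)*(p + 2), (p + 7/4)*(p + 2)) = p + 2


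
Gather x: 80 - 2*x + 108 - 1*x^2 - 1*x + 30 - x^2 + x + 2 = -2*x^2 - 2*x + 220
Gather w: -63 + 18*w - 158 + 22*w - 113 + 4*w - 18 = 44*w - 352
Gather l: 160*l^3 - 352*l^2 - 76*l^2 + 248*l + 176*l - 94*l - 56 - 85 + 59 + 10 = 160*l^3 - 428*l^2 + 330*l - 72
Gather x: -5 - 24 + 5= -24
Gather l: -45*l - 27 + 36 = 9 - 45*l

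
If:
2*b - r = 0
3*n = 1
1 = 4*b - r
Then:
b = 1/2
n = 1/3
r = 1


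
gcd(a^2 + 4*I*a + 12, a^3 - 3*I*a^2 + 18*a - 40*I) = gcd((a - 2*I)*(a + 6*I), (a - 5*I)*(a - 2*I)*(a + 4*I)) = a - 2*I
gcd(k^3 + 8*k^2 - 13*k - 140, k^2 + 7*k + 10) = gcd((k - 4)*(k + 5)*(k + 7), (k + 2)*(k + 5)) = k + 5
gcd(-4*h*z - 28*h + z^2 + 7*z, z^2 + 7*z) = z + 7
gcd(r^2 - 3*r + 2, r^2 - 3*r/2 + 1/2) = r - 1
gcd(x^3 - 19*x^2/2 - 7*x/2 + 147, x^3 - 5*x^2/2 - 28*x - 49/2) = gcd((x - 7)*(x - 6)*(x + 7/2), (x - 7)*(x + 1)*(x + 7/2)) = x^2 - 7*x/2 - 49/2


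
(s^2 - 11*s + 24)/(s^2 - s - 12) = (-s^2 + 11*s - 24)/(-s^2 + s + 12)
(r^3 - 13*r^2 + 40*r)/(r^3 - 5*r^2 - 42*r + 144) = r*(r - 5)/(r^2 + 3*r - 18)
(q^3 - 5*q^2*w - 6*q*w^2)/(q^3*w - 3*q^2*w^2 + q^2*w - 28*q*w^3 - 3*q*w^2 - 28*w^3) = q*(-q^2 + 5*q*w + 6*w^2)/(w*(-q^3 + 3*q^2*w - q^2 + 28*q*w^2 + 3*q*w + 28*w^2))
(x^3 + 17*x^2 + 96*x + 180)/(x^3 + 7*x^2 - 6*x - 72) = (x^2 + 11*x + 30)/(x^2 + x - 12)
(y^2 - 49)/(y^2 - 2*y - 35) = (y + 7)/(y + 5)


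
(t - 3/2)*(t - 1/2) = t^2 - 2*t + 3/4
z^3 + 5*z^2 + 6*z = z*(z + 2)*(z + 3)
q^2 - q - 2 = (q - 2)*(q + 1)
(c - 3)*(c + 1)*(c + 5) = c^3 + 3*c^2 - 13*c - 15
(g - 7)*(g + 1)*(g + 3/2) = g^3 - 9*g^2/2 - 16*g - 21/2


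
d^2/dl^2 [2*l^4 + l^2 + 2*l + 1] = 24*l^2 + 2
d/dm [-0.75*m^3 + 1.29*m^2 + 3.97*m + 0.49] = -2.25*m^2 + 2.58*m + 3.97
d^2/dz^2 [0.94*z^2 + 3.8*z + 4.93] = 1.88000000000000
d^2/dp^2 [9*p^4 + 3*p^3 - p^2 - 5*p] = 108*p^2 + 18*p - 2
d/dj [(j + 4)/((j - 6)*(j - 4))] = (-j^2 - 8*j + 64)/(j^4 - 20*j^3 + 148*j^2 - 480*j + 576)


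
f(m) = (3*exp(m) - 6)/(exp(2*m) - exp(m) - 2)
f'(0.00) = -0.75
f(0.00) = 1.50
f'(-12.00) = 0.00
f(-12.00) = 3.00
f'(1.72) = -0.39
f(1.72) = 0.46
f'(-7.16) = -0.00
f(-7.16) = 3.00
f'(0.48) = -0.71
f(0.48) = 1.15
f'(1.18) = -0.54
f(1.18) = 0.71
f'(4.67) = -0.03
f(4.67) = 0.03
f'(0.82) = -0.64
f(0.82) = 0.92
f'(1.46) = -0.46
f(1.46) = 0.57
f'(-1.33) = -0.50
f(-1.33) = 2.37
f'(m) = (3*exp(m) - 6)*(-2*exp(2*m) + exp(m))/(exp(2*m) - exp(m) - 2)^2 + 3*exp(m)/(exp(2*m) - exp(m) - 2) = -3*exp(m)/(exp(2*m) + 2*exp(m) + 1)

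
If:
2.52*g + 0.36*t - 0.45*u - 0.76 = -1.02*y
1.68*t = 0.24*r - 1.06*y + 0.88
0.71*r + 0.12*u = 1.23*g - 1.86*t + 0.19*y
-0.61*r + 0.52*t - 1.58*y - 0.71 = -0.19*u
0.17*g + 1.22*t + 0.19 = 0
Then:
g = -11.32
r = -12.05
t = 1.42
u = -73.35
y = -4.15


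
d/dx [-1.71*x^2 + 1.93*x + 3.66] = 1.93 - 3.42*x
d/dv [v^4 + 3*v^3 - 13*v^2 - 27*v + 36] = 4*v^3 + 9*v^2 - 26*v - 27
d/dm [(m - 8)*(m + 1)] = 2*m - 7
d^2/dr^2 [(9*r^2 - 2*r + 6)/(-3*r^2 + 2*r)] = 12*(-6*r^3 - 27*r^2 + 18*r - 4)/(r^3*(27*r^3 - 54*r^2 + 36*r - 8))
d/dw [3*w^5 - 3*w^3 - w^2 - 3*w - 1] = 15*w^4 - 9*w^2 - 2*w - 3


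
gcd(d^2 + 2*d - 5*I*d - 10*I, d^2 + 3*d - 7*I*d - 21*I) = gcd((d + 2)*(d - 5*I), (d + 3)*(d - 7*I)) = 1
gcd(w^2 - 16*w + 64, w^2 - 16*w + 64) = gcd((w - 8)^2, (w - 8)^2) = w^2 - 16*w + 64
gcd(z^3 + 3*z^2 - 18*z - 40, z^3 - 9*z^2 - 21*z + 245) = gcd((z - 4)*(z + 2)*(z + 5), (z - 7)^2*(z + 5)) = z + 5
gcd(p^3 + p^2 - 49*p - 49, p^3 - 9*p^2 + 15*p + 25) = p + 1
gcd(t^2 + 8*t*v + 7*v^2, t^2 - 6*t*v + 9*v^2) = 1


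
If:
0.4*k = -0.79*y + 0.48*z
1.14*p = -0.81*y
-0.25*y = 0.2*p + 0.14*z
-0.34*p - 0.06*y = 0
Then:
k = 0.00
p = 0.00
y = 0.00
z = 0.00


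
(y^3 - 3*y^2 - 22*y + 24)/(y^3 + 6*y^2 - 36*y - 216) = (y^2 + 3*y - 4)/(y^2 + 12*y + 36)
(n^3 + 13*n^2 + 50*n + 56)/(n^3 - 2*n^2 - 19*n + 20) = (n^2 + 9*n + 14)/(n^2 - 6*n + 5)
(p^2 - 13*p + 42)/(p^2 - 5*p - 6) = (p - 7)/(p + 1)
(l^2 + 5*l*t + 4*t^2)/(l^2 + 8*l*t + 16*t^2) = (l + t)/(l + 4*t)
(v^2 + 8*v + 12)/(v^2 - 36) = (v + 2)/(v - 6)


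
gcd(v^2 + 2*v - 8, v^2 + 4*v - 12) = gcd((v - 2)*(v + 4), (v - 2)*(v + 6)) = v - 2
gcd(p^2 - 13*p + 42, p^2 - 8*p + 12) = p - 6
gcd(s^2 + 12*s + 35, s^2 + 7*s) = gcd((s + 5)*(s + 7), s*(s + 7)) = s + 7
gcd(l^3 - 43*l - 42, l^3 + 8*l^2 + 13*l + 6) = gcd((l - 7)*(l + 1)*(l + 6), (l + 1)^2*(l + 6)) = l^2 + 7*l + 6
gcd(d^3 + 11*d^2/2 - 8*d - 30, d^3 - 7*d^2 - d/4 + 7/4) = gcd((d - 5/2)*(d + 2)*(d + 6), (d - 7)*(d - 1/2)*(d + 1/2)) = 1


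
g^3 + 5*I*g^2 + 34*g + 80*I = (g - 5*I)*(g + 2*I)*(g + 8*I)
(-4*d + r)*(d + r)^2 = -4*d^3 - 7*d^2*r - 2*d*r^2 + r^3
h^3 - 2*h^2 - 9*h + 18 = (h - 3)*(h - 2)*(h + 3)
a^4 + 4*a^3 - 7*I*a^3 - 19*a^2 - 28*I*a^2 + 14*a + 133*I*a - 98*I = (a - 2)*(a - 1)*(a + 7)*(a - 7*I)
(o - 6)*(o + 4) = o^2 - 2*o - 24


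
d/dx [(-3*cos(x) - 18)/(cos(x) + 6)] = 0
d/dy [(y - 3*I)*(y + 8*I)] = 2*y + 5*I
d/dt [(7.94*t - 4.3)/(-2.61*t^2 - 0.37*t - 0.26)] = (20.7234*t^2 - 22.446*t - 3.6554)/(6.8121*t^4 + 1.9314*t^3 + 1.4941*t^2 + 0.1924*t + 0.0676)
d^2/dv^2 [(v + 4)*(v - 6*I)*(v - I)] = 6*v + 8 - 14*I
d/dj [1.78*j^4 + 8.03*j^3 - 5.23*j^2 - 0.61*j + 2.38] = 7.12*j^3 + 24.09*j^2 - 10.46*j - 0.61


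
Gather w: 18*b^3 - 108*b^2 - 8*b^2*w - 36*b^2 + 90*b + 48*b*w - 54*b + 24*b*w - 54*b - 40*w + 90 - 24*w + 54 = 18*b^3 - 144*b^2 - 18*b + w*(-8*b^2 + 72*b - 64) + 144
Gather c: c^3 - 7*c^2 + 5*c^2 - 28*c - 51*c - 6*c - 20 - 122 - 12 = c^3 - 2*c^2 - 85*c - 154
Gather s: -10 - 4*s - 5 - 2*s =-6*s - 15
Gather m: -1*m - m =-2*m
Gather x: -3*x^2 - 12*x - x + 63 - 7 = -3*x^2 - 13*x + 56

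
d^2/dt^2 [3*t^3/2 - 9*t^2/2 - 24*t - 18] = 9*t - 9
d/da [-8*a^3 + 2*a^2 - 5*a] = -24*a^2 + 4*a - 5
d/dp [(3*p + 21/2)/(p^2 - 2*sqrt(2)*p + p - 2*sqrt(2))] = 3*(2*p^2 - 4*sqrt(2)*p + 2*p - (2*p + 7)*(2*p - 2*sqrt(2) + 1) - 4*sqrt(2))/(2*(p^2 - 2*sqrt(2)*p + p - 2*sqrt(2))^2)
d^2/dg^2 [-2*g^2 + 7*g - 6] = -4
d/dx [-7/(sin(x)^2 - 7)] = 28*sin(2*x)/(cos(2*x) + 13)^2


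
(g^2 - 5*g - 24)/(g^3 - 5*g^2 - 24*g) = 1/g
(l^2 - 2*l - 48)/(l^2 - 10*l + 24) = (l^2 - 2*l - 48)/(l^2 - 10*l + 24)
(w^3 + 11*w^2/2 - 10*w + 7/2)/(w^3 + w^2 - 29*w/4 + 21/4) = 2*(2*w^2 + 13*w - 7)/(4*w^2 + 8*w - 21)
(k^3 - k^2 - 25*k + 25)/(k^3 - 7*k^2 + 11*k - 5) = (k + 5)/(k - 1)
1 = 1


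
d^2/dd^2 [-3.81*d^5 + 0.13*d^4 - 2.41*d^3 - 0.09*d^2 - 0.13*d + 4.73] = -76.2*d^3 + 1.56*d^2 - 14.46*d - 0.18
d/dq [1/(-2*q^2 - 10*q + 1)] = 2*(2*q + 5)/(2*q^2 + 10*q - 1)^2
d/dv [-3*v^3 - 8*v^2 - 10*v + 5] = -9*v^2 - 16*v - 10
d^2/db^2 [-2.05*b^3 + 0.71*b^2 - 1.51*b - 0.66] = 1.42 - 12.3*b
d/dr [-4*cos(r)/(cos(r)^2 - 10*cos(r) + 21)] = 4*(sin(r)^2 + 20)*sin(r)/((cos(r) - 7)^2*(cos(r) - 3)^2)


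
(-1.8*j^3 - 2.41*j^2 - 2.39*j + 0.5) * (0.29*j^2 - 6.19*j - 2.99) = -0.522*j^5 + 10.4431*j^4 + 19.6068*j^3 + 22.145*j^2 + 4.0511*j - 1.495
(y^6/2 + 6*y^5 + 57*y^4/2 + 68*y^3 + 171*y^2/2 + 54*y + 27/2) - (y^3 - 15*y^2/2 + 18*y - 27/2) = y^6/2 + 6*y^5 + 57*y^4/2 + 67*y^3 + 93*y^2 + 36*y + 27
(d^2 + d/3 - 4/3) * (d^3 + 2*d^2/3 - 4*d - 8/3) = d^5 + d^4 - 46*d^3/9 - 44*d^2/9 + 40*d/9 + 32/9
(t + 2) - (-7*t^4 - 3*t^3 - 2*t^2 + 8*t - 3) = 7*t^4 + 3*t^3 + 2*t^2 - 7*t + 5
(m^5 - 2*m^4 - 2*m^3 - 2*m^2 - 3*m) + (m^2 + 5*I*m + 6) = m^5 - 2*m^4 - 2*m^3 - m^2 - 3*m + 5*I*m + 6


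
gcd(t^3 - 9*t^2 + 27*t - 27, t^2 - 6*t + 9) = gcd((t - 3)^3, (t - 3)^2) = t^2 - 6*t + 9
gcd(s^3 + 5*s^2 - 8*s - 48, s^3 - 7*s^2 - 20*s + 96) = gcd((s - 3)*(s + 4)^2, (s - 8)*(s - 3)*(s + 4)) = s^2 + s - 12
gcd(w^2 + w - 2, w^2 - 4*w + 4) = 1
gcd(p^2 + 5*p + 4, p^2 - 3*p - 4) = p + 1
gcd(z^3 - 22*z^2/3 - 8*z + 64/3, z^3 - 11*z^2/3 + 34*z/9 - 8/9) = z - 4/3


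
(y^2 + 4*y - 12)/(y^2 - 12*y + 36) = (y^2 + 4*y - 12)/(y^2 - 12*y + 36)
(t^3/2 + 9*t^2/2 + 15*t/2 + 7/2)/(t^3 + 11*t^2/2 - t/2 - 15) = (t^3 + 9*t^2 + 15*t + 7)/(2*t^3 + 11*t^2 - t - 30)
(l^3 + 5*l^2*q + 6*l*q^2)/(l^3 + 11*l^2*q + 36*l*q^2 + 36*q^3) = l/(l + 6*q)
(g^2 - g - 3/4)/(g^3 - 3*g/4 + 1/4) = (4*g^2 - 4*g - 3)/(4*g^3 - 3*g + 1)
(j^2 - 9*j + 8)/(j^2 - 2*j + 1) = (j - 8)/(j - 1)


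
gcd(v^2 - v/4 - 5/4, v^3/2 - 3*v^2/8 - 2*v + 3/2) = 1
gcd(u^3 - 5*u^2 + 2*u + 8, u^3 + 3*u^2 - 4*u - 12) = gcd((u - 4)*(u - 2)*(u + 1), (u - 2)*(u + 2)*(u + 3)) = u - 2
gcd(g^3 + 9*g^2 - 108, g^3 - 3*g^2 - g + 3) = g - 3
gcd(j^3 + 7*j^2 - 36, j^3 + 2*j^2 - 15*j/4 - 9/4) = j + 3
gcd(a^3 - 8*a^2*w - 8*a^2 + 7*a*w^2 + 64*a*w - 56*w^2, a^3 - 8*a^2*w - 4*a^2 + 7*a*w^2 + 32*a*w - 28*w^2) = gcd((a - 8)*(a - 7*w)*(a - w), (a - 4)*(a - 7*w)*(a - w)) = a^2 - 8*a*w + 7*w^2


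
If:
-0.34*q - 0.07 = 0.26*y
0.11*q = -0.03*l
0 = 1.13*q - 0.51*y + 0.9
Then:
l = 2.12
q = -0.58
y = 0.49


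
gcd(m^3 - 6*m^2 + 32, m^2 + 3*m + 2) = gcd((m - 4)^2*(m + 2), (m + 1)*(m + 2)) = m + 2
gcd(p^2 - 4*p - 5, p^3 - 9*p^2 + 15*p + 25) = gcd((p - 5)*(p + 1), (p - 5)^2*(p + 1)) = p^2 - 4*p - 5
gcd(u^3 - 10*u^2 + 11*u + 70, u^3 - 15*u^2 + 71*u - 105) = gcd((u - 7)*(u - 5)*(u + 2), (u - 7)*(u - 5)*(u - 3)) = u^2 - 12*u + 35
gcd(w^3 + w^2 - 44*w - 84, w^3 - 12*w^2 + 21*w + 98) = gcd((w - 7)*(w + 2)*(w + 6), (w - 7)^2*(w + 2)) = w^2 - 5*w - 14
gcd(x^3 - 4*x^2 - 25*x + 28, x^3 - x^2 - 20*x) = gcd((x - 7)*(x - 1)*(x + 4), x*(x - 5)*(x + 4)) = x + 4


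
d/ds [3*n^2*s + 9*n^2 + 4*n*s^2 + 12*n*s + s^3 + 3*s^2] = 3*n^2 + 8*n*s + 12*n + 3*s^2 + 6*s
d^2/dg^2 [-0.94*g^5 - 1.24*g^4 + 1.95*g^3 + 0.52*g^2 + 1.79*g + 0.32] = -18.8*g^3 - 14.88*g^2 + 11.7*g + 1.04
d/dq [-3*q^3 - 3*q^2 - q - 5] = -9*q^2 - 6*q - 1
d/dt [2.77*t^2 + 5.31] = 5.54*t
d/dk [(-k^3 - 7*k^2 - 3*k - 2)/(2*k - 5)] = (-4*k^3 + k^2 + 70*k + 19)/(4*k^2 - 20*k + 25)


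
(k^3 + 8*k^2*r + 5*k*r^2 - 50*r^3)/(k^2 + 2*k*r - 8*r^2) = (k^2 + 10*k*r + 25*r^2)/(k + 4*r)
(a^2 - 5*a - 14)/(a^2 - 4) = (a - 7)/(a - 2)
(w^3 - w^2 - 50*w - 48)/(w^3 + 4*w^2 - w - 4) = (w^2 - 2*w - 48)/(w^2 + 3*w - 4)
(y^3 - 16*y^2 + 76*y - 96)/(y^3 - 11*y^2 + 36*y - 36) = (y - 8)/(y - 3)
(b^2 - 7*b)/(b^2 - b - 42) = b/(b + 6)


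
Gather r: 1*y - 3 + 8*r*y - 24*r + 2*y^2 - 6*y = r*(8*y - 24) + 2*y^2 - 5*y - 3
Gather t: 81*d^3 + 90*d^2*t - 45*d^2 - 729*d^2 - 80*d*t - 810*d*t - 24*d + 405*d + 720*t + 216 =81*d^3 - 774*d^2 + 381*d + t*(90*d^2 - 890*d + 720) + 216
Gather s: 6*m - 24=6*m - 24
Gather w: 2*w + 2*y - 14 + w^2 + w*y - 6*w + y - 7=w^2 + w*(y - 4) + 3*y - 21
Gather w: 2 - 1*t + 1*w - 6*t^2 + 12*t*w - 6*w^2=-6*t^2 - t - 6*w^2 + w*(12*t + 1) + 2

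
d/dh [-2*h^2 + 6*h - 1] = 6 - 4*h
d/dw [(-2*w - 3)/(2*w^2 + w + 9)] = (-4*w^2 - 2*w + (2*w + 3)*(4*w + 1) - 18)/(2*w^2 + w + 9)^2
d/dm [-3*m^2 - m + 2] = -6*m - 1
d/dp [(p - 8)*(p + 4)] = 2*p - 4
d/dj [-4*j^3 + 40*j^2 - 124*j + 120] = -12*j^2 + 80*j - 124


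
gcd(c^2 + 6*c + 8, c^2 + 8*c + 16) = c + 4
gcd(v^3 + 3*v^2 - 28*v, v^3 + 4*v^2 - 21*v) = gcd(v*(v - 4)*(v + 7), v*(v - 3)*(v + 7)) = v^2 + 7*v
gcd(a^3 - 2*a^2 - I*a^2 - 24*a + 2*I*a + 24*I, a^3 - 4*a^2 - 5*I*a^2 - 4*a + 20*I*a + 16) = a - I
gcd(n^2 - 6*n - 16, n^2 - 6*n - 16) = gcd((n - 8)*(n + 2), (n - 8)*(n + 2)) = n^2 - 6*n - 16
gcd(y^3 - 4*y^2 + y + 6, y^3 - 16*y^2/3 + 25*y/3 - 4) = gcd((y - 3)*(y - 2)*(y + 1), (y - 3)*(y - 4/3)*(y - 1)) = y - 3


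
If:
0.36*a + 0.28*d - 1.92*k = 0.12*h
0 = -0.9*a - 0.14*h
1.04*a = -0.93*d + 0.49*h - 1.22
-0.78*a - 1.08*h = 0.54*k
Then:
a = -0.02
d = -1.24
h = 0.11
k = -0.19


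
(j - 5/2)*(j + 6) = j^2 + 7*j/2 - 15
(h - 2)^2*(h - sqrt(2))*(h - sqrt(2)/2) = h^4 - 4*h^3 - 3*sqrt(2)*h^3/2 + 5*h^2 + 6*sqrt(2)*h^2 - 6*sqrt(2)*h - 4*h + 4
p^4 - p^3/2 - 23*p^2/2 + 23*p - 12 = (p - 2)*(p - 3/2)*(p - 1)*(p + 4)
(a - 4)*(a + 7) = a^2 + 3*a - 28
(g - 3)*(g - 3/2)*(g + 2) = g^3 - 5*g^2/2 - 9*g/2 + 9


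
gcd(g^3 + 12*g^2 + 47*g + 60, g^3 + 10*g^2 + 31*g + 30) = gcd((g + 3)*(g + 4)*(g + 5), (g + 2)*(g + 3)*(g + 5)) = g^2 + 8*g + 15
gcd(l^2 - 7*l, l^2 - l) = l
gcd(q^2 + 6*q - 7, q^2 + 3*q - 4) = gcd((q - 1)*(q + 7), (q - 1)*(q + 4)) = q - 1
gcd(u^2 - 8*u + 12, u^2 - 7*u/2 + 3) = u - 2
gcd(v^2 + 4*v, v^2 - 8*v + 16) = 1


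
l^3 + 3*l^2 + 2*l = l*(l + 1)*(l + 2)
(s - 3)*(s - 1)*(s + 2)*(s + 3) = s^4 + s^3 - 11*s^2 - 9*s + 18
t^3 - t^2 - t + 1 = (t - 1)^2*(t + 1)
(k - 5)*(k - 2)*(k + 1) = k^3 - 6*k^2 + 3*k + 10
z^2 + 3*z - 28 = (z - 4)*(z + 7)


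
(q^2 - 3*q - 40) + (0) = q^2 - 3*q - 40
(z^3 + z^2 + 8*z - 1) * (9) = 9*z^3 + 9*z^2 + 72*z - 9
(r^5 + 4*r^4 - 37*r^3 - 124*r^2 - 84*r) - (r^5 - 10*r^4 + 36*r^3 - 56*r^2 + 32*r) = 14*r^4 - 73*r^3 - 68*r^2 - 116*r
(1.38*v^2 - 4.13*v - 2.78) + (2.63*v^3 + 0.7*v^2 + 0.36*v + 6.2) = 2.63*v^3 + 2.08*v^2 - 3.77*v + 3.42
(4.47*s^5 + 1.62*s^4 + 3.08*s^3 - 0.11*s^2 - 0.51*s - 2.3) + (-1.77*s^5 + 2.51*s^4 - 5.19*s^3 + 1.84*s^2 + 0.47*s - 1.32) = 2.7*s^5 + 4.13*s^4 - 2.11*s^3 + 1.73*s^2 - 0.04*s - 3.62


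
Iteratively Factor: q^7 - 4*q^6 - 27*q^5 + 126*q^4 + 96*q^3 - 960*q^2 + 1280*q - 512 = (q - 4)*(q^6 - 27*q^4 + 18*q^3 + 168*q^2 - 288*q + 128) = (q - 4)^2*(q^5 + 4*q^4 - 11*q^3 - 26*q^2 + 64*q - 32) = (q - 4)^2*(q + 4)*(q^4 - 11*q^2 + 18*q - 8) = (q - 4)^2*(q - 2)*(q + 4)*(q^3 + 2*q^2 - 7*q + 4) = (q - 4)^2*(q - 2)*(q - 1)*(q + 4)*(q^2 + 3*q - 4) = (q - 4)^2*(q - 2)*(q - 1)*(q + 4)^2*(q - 1)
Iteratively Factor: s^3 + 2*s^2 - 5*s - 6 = (s - 2)*(s^2 + 4*s + 3) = (s - 2)*(s + 1)*(s + 3)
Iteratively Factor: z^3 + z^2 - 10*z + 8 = (z - 2)*(z^2 + 3*z - 4) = (z - 2)*(z + 4)*(z - 1)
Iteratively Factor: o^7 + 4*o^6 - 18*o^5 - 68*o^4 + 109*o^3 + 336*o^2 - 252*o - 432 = (o - 2)*(o^6 + 6*o^5 - 6*o^4 - 80*o^3 - 51*o^2 + 234*o + 216) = (o - 2)*(o + 1)*(o^5 + 5*o^4 - 11*o^3 - 69*o^2 + 18*o + 216) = (o - 2)*(o + 1)*(o + 3)*(o^4 + 2*o^3 - 17*o^2 - 18*o + 72) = (o - 2)*(o + 1)*(o + 3)*(o + 4)*(o^3 - 2*o^2 - 9*o + 18) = (o - 3)*(o - 2)*(o + 1)*(o + 3)*(o + 4)*(o^2 + o - 6) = (o - 3)*(o - 2)*(o + 1)*(o + 3)^2*(o + 4)*(o - 2)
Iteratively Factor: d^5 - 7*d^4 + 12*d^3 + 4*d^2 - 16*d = (d + 1)*(d^4 - 8*d^3 + 20*d^2 - 16*d) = (d - 2)*(d + 1)*(d^3 - 6*d^2 + 8*d) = (d - 4)*(d - 2)*(d + 1)*(d^2 - 2*d) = (d - 4)*(d - 2)^2*(d + 1)*(d)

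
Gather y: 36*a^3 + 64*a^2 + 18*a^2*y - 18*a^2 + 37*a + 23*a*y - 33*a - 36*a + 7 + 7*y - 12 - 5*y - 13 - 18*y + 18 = 36*a^3 + 46*a^2 - 32*a + y*(18*a^2 + 23*a - 16)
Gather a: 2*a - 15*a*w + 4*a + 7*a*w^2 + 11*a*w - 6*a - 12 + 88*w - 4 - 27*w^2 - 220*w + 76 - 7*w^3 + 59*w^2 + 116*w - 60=a*(7*w^2 - 4*w) - 7*w^3 + 32*w^2 - 16*w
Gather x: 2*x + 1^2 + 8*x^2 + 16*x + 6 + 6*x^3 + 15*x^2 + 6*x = 6*x^3 + 23*x^2 + 24*x + 7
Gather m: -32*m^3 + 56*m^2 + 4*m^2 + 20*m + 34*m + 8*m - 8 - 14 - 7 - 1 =-32*m^3 + 60*m^2 + 62*m - 30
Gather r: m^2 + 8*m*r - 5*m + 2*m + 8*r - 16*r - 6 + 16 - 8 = m^2 - 3*m + r*(8*m - 8) + 2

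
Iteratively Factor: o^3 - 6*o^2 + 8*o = (o - 4)*(o^2 - 2*o) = o*(o - 4)*(o - 2)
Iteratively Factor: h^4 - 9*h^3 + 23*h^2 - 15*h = (h - 1)*(h^3 - 8*h^2 + 15*h) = (h - 5)*(h - 1)*(h^2 - 3*h) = h*(h - 5)*(h - 1)*(h - 3)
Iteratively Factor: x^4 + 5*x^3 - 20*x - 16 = (x + 1)*(x^3 + 4*x^2 - 4*x - 16) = (x - 2)*(x + 1)*(x^2 + 6*x + 8) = (x - 2)*(x + 1)*(x + 2)*(x + 4)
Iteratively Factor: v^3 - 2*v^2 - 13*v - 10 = (v + 2)*(v^2 - 4*v - 5) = (v - 5)*(v + 2)*(v + 1)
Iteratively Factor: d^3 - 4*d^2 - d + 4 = (d - 4)*(d^2 - 1) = (d - 4)*(d - 1)*(d + 1)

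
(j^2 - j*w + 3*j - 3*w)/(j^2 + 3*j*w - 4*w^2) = (j + 3)/(j + 4*w)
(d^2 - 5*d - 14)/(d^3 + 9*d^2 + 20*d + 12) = (d - 7)/(d^2 + 7*d + 6)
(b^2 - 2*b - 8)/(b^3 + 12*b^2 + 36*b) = (b^2 - 2*b - 8)/(b*(b^2 + 12*b + 36))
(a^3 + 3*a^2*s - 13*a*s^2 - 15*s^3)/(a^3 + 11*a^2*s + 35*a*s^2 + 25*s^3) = (a - 3*s)/(a + 5*s)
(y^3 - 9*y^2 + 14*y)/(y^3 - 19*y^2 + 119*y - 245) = y*(y - 2)/(y^2 - 12*y + 35)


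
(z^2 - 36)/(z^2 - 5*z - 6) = (z + 6)/(z + 1)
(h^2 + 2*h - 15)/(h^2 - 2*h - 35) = (h - 3)/(h - 7)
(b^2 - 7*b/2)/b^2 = (b - 7/2)/b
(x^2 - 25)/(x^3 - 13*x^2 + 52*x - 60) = (x + 5)/(x^2 - 8*x + 12)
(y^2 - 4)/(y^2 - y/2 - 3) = 2*(y + 2)/(2*y + 3)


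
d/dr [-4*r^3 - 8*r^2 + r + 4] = -12*r^2 - 16*r + 1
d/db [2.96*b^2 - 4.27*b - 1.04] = 5.92*b - 4.27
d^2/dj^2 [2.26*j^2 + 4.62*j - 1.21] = 4.52000000000000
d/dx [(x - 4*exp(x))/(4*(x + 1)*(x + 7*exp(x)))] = ((1 - 4*exp(x))*(x + 1)*(x + 7*exp(x)) + (-x + 4*exp(x))*(x + 7*exp(x)) - (x + 1)*(x - 4*exp(x))*(7*exp(x) + 1))/(4*(x + 1)^2*(x + 7*exp(x))^2)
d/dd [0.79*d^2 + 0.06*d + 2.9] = 1.58*d + 0.06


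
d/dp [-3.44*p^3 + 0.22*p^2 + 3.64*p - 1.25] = -10.32*p^2 + 0.44*p + 3.64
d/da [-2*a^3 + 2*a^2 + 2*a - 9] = -6*a^2 + 4*a + 2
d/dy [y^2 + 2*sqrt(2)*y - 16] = 2*y + 2*sqrt(2)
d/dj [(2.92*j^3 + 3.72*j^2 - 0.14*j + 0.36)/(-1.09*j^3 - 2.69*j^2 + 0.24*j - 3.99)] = (-3.8*j^4 + 1.0964*j^3 - 33.259*j^2 - 27.7488*j + 0.4722)/(1.1881*j^6 + 5.8642*j^5 + 6.7129*j^4 + 7.407*j^3 + 21.5238*j^2 - 1.9152*j + 15.9201)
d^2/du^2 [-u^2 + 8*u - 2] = -2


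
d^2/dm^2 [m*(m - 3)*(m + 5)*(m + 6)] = 12*m^2 + 48*m - 6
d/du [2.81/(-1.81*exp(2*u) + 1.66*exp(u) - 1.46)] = (10.1722*exp(u) - 4.6646)*exp(u)/(1.81*exp(2*u) - 1.66*exp(u) + 1.46)^2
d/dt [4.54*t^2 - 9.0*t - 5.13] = 9.08*t - 9.0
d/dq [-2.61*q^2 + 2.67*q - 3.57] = 2.67 - 5.22*q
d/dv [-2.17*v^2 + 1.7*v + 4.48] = 1.7 - 4.34*v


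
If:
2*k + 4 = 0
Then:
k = -2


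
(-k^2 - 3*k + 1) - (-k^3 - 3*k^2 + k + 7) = k^3 + 2*k^2 - 4*k - 6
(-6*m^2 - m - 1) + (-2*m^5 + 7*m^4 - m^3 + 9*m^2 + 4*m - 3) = -2*m^5 + 7*m^4 - m^3 + 3*m^2 + 3*m - 4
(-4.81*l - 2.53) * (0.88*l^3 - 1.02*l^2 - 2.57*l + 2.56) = -4.2328*l^4 + 2.6798*l^3 + 14.9423*l^2 - 5.8115*l - 6.4768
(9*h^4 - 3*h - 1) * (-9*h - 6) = -81*h^5 - 54*h^4 + 27*h^2 + 27*h + 6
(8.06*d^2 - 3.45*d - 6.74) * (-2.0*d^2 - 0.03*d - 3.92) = -16.12*d^4 + 6.6582*d^3 - 18.0117*d^2 + 13.7262*d + 26.4208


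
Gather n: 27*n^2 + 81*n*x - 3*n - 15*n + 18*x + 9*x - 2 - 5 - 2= 27*n^2 + n*(81*x - 18) + 27*x - 9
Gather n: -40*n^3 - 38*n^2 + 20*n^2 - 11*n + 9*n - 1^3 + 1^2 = -40*n^3 - 18*n^2 - 2*n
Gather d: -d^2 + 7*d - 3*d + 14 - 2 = -d^2 + 4*d + 12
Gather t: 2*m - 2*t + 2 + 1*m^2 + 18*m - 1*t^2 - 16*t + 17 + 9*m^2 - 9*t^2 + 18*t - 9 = 10*m^2 + 20*m - 10*t^2 + 10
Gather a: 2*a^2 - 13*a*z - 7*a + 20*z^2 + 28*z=2*a^2 + a*(-13*z - 7) + 20*z^2 + 28*z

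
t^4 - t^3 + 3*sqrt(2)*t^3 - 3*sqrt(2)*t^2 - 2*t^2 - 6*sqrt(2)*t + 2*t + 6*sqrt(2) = (t - 1)*(t - sqrt(2))*(t + sqrt(2))*(t + 3*sqrt(2))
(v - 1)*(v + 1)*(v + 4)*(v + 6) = v^4 + 10*v^3 + 23*v^2 - 10*v - 24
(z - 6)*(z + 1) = z^2 - 5*z - 6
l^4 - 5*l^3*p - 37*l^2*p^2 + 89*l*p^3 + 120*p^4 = (l - 8*p)*(l - 3*p)*(l + p)*(l + 5*p)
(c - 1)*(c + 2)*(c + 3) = c^3 + 4*c^2 + c - 6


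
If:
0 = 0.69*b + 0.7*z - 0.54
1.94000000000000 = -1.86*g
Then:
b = 0.782608695652174 - 1.01449275362319*z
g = -1.04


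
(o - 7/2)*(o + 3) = o^2 - o/2 - 21/2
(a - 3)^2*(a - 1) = a^3 - 7*a^2 + 15*a - 9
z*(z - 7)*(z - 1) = z^3 - 8*z^2 + 7*z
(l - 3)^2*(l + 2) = l^3 - 4*l^2 - 3*l + 18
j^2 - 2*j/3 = j*(j - 2/3)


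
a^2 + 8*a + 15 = (a + 3)*(a + 5)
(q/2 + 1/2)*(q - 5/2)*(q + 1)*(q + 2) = q^4/2 + 3*q^3/4 - 5*q^2/2 - 21*q/4 - 5/2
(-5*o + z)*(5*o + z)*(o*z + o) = -25*o^3*z - 25*o^3 + o*z^3 + o*z^2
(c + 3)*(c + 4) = c^2 + 7*c + 12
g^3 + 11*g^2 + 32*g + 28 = (g + 2)^2*(g + 7)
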